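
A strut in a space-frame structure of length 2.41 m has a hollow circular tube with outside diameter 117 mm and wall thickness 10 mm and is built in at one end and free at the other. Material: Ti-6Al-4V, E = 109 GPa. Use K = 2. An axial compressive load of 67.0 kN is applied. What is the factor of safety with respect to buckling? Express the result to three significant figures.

Inner diameter d_i = 117 − 2×10 = 97.00 mm
I = π(d_o⁴ − d_i⁴)/64 = π(117⁴ − 97.00⁴)/64 = 4.853×10^6 mm⁴
I = 4.853×10^6 mm⁴ = 4.853×10^-6 m⁴
Effective length L_e = K·L = 2 × 2.41 = 4.820 m
P_cr = π²EI / L_e² = π² × 109×10⁹ × 4.853×10^-6 / 4.820² = 2.247×10^5 N
Factor of safety n = P_cr / P = 224.71 / 67.0 = 3.35

n ≈ 3.35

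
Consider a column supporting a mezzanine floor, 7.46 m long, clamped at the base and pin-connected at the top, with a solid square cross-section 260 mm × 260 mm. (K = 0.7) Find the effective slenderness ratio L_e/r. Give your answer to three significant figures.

λ ≈ 69.6

For a square r = a/√12 = 260/√12 = 75.06 mm
L_e = K·L = 0.7 × 7.46 m = 5.222 m = 5222.0 mm
λ = L_e / r_min = 5222.0 / 75.06 = 69.6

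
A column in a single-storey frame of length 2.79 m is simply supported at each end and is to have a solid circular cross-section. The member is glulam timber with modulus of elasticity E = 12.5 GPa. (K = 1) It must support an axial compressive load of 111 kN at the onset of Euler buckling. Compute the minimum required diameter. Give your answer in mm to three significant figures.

L_e = K·L = 1 × 2.79 = 2.790 m
Required I = P_cr·L_e²/(π²E) = 1.110×10^5 × 2.790² / (π² × 1.25×10^10) = 7.004×10^-6 m⁴
I_req = 7.004×10^6 mm⁴
Solid circle: I = πd⁴/64  ⇒  d = (64I/π)^(1/4) = (64×7.004×10^6/π)^(1/4) = 109 mm

d ≈ 109 mm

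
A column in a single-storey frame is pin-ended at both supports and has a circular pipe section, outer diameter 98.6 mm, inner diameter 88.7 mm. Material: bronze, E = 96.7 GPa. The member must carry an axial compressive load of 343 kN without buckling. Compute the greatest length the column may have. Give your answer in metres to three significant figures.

L_max ≈ 2.11 m

d_o = 98.6 mm, d_i = 88.7 mm
I = π(d_o⁴ − d_i⁴)/64 = π(98.6⁴ − 88.70⁴)/64 = 1.601×10^6 mm⁴
I = 1.601×10^-6 m⁴
At the buckling limit P_cr = P = 3.430×10^5 N
From P_cr = π²EI/(K·L)²:  L = (1/K)·√(π²EI/P_cr) = (1/1)·√(π²×9.67×10^10×1.601×10^-6/3.430×10^5)
L = 2.11 m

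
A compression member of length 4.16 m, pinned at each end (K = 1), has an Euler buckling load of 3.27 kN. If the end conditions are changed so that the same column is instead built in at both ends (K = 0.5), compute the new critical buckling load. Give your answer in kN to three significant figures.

P_cr ≈ 13.1 kN

P_cr ∝ 1/K², so P_cr,new = P_cr,old × (K_old/K_new)² = 3.27 × (1/0.5)²
= 3.27 × 4.000 = 13.1 kN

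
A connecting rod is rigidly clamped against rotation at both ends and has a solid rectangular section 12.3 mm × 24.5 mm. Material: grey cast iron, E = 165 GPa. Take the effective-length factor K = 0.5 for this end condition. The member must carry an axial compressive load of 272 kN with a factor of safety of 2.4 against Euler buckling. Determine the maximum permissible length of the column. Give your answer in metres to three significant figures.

Buckling occurs about the weak axis: I_min = h·b³/12 with b = 12.3 mm (the shorter side).
I_min = 24.5×12.3³/12 = 3.799×10^3 mm⁴
I = 3.799×10^-9 m⁴
Required critical load P_cr = n·P = 2.4 × 272 = 652.8 kN = 6.528×10^5 N
From P_cr = π²EI/(K·L)²:  L = (1/K)·√(π²EI/P_cr) = (1/0.5)·√(π²×1.65×10^11×3.799×10^-9/6.528×10^5)
L = 0.195 m

L_max ≈ 0.195 m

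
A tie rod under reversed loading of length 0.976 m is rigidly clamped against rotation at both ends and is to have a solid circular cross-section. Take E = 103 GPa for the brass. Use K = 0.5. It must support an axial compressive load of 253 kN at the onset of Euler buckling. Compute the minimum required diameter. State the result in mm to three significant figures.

d ≈ 33.1 mm

L_e = K·L = 0.5 × 0.976 = 0.4880 m
Required I = P_cr·L_e²/(π²E) = 2.530×10^5 × 0.4880² / (π² × 1.03×10^11) = 5.927×10^-8 m⁴
I_req = 5.927×10^4 mm⁴
Solid circle: I = πd⁴/64  ⇒  d = (64I/π)^(1/4) = (64×5.927×10^4/π)^(1/4) = 33.1 mm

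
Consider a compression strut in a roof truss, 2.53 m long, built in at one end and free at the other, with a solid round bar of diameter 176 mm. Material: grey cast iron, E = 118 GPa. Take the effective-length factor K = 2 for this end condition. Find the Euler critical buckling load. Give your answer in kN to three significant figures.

I = πd⁴/64 = π×176⁴/64 = 4.710×10^7 mm⁴
I = 4.710×10^7 mm⁴ = 4.710×10^-5 m⁴
Effective length L_e = K·L = 2 × 2.53 = 5.060 m
P_cr = π²EI / L_e² = π² × 118×10⁹ × 4.710×10^-5 / 5.060² = 2.142×10^6 N

P_cr ≈ 2140 kN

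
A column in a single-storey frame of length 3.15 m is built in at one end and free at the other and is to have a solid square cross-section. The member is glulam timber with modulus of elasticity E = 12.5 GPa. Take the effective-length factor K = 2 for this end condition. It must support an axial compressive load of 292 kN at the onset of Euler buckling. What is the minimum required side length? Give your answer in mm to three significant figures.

a ≈ 183 mm

L_e = K·L = 2 × 3.15 = 6.300 m
Required I = P_cr·L_e²/(π²E) = 2.920×10^5 × 6.300² / (π² × 1.25×10^10) = 9.394×10^-5 m⁴
I_req = 9.394×10^7 mm⁴
Solid square: I = a⁴/12  ⇒  a = (12I)^(1/4) = (12×9.394×10^7)^(1/4) = 183 mm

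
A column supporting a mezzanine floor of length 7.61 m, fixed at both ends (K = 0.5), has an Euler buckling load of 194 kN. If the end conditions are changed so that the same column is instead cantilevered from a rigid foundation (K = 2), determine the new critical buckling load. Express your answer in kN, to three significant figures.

P_cr ∝ 1/K², so P_cr,new = P_cr,old × (K_old/K_new)² = 194 × (0.5/2)²
= 194 × 0.06250 = 12.1 kN

P_cr ≈ 12.1 kN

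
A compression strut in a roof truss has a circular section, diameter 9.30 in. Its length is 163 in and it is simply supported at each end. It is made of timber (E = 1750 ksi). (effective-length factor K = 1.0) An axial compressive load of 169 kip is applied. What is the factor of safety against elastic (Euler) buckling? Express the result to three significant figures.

I = πd⁴/64 = π×9.30⁴/64 = 367.2 in⁴
Effective length L_e = K·L = 1 × 163 = 163.0 in
P_cr = π²EI / L_e² = π² × 1750×10³ × 367.2 / 163.0² = 2.387×10^5 lb
Factor of safety n = P_cr / P = 238.71 / 169 = 1.41

n ≈ 1.41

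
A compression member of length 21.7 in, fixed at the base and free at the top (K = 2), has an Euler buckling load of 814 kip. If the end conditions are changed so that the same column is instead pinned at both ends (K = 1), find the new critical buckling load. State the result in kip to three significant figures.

P_cr ≈ 3260 kip

P_cr ∝ 1/K², so P_cr,new = P_cr,old × (K_old/K_new)² = 814 × (2/1)²
= 814 × 4.000 = 3260 kip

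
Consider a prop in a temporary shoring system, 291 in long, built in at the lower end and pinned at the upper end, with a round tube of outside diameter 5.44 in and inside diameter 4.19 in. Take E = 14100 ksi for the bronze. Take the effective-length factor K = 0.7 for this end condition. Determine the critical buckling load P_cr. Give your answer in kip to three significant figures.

d_o = 5.44 in, d_i = 4.19 in
I = π(d_o⁴ − d_i⁴)/64 = π(5.44⁴ − 4.190⁴)/64 = 27.86 in⁴
Effective length L_e = K·L = 0.7 × 291 = 203.7 in
P_cr = π²EI / L_e² = π² × 14100×10³ × 27.86 / 203.7² = 9.344×10^4 lb

P_cr ≈ 93.4 kip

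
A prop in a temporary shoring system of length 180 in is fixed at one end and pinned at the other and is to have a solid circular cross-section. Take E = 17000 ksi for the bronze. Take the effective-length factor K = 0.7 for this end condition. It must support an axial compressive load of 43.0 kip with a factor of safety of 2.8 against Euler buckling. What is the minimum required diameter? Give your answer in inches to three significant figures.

Required P_cr = n·P = 2.8 × 43.0 = 120.4 kip
L_e = K·L = 0.7 × 180 = 126.0 in
Required I = P_cr·L_e²/(π²E) = 1.204×10^5 × 126.0² / (π² × 1.70×10^7) = 11.39 in⁴
Solid circle: I = πd⁴/64  ⇒  d = (64I/π)^(1/4) = (64×11.39/π)^(1/4) = 3.90 in

d ≈ 3.90 in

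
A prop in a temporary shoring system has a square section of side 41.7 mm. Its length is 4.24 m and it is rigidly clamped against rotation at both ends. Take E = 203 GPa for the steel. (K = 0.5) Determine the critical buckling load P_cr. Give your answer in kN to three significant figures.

P_cr ≈ 112 kN

I = a⁴/12 = 41.7⁴/12 = 2.520×10^5 mm⁴
I = 2.520×10^5 mm⁴ = 2.520×10^-7 m⁴
Effective length L_e = K·L = 0.5 × 4.24 = 2.120 m
P_cr = π²EI / L_e² = π² × 203×10⁹ × 2.520×10^-7 / 2.120² = 1.123×10^5 N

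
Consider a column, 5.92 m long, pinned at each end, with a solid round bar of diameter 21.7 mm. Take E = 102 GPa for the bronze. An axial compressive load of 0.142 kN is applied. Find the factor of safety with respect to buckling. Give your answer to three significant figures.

n ≈ 2.20

I = πd⁴/64 = π×21.7⁴/64 = 1.088×10^4 mm⁴
I = 1.088×10^4 mm⁴ = 1.088×10^-8 m⁴
Effective length L_e = K·L = 1 × 5.92 = 5.920 m
P_cr = π²EI / L_e² = π² × 102×10⁹ × 1.088×10^-8 / 5.920² = 312.7 N
Factor of safety n = P_cr / P = 0.31265 / 0.142 = 2.20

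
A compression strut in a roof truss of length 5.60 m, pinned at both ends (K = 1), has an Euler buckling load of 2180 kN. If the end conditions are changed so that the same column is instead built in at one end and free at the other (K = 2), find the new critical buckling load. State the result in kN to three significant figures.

P_cr ∝ 1/K², so P_cr,new = P_cr,old × (K_old/K_new)² = 2180 × (1/2)²
= 2180 × 0.2500 = 545 kN

P_cr ≈ 545 kN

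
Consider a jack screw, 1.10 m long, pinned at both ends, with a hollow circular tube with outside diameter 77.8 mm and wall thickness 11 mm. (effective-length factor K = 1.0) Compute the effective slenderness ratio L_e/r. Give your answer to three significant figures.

λ ≈ 46.0

Inner diameter d_i = 77.8 − 2×11 = 55.80 mm
I = π(d_o⁴ − d_i⁴)/64 = π(77.8⁴ − 55.80⁴)/64 = 1.323×10^6 mm⁴
A = 2.308×10^3 mm²;  r_min = √(I/A) = √(1.323×10^6/2.308×10^3) = 23.94 mm
L_e = K·L = 1 × 1.10 m = 1.100 m = 1100.0 mm
λ = L_e / r_min = 1100.0 / 23.94 = 46.0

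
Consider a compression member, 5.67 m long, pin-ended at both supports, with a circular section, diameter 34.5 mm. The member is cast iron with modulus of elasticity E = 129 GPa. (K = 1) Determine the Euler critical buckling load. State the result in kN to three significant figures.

P_cr ≈ 2.75 kN

I = πd⁴/64 = π×34.5⁴/64 = 6.954×10^4 mm⁴
I = 6.954×10^4 mm⁴ = 6.954×10^-8 m⁴
Effective length L_e = K·L = 1 × 5.67 = 5.670 m
P_cr = π²EI / L_e² = π² × 129×10⁹ × 6.954×10^-8 / 5.670² = 2.754×10^3 N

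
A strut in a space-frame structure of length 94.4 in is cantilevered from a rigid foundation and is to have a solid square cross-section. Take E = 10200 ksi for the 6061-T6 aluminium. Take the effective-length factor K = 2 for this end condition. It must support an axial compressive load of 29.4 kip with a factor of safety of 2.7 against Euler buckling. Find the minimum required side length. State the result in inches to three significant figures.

Required P_cr = n·P = 2.7 × 29.4 = 79.38 kip
L_e = K·L = 2 × 94.4 = 188.8 in
Required I = P_cr·L_e²/(π²E) = 7.938×10^4 × 188.8² / (π² × 1.02×10^7) = 28.11 in⁴
Solid square: I = a⁴/12  ⇒  a = (12I)^(1/4) = (12×28.11)^(1/4) = 4.29 in

a ≈ 4.29 in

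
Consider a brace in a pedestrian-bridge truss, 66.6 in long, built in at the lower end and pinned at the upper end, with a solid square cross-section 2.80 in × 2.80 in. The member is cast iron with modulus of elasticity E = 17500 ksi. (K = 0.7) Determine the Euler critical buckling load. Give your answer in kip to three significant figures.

P_cr ≈ 407 kip

I = a⁴/12 = 2.80⁴/12 = 5.122 in⁴
Effective length L_e = K·L = 0.7 × 66.6 = 46.62 in
P_cr = π²EI / L_e² = π² × 17500×10³ × 5.122 / 46.62² = 4.070×10^5 lb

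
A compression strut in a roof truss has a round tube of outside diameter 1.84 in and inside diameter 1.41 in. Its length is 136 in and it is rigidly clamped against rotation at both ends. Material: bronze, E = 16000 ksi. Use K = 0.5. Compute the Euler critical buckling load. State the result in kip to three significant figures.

d_o = 1.84 in, d_i = 1.41 in
I = π(d_o⁴ − d_i⁴)/64 = π(1.84⁴ − 1.410⁴)/64 = 0.3686 in⁴
Effective length L_e = K·L = 0.5 × 136 = 68.00 in
P_cr = π²EI / L_e² = π² × 16000×10³ × 0.3686 / 68.00² = 1.259×10^4 lb

P_cr ≈ 12.6 kip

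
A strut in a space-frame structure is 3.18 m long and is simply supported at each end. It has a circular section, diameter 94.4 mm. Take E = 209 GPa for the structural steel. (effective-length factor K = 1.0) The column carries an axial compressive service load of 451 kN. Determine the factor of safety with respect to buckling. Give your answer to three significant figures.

I = πd⁴/64 = π×94.4⁴/64 = 3.898×10^6 mm⁴
I = 3.898×10^6 mm⁴ = 3.898×10^-6 m⁴
Effective length L_e = K·L = 1 × 3.18 = 3.180 m
P_cr = π²EI / L_e² = π² × 209×10⁹ × 3.898×10^-6 / 3.180² = 7.952×10^5 N
Factor of safety n = P_cr / P = 795.15 / 451 = 1.76

n ≈ 1.76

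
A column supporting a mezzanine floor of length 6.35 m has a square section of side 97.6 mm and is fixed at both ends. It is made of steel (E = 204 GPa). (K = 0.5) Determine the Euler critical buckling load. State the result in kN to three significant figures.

P_cr ≈ 1510 kN

I = a⁴/12 = 97.6⁴/12 = 7.562×10^6 mm⁴
I = 7.562×10^6 mm⁴ = 7.562×10^-6 m⁴
Effective length L_e = K·L = 0.5 × 6.35 = 3.175 m
P_cr = π²EI / L_e² = π² × 204×10⁹ × 7.562×10^-6 / 3.175² = 1.510×10^6 N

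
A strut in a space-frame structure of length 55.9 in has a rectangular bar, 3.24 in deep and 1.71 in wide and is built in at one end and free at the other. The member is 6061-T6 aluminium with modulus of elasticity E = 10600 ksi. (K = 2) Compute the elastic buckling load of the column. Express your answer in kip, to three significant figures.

Buckling occurs about the weak axis: I_min = h·b³/12 with b = 1.71 in (the shorter side).
I_min = 3.24×1.71³/12 = 1.350 in⁴
Effective length L_e = K·L = 2 × 55.9 = 111.8 in
P_cr = π²EI / L_e² = π² × 10600×10³ × 1.350 / 111.8² = 1.130×10^4 lb

P_cr ≈ 11.3 kip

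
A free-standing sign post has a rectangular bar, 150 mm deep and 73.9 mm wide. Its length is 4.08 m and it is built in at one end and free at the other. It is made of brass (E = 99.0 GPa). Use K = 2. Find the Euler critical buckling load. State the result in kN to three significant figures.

Buckling occurs about the weak axis: I_min = h·b³/12 with b = 73.9 mm (the shorter side).
I_min = 150×73.9³/12 = 5.045×10^6 mm⁴
I = 5.045×10^6 mm⁴ = 5.045×10^-6 m⁴
Effective length L_e = K·L = 2 × 4.08 = 8.160 m
P_cr = π²EI / L_e² = π² × 99.0×10⁹ × 5.045×10^-6 / 8.160² = 7.403×10^4 N

P_cr ≈ 74.0 kN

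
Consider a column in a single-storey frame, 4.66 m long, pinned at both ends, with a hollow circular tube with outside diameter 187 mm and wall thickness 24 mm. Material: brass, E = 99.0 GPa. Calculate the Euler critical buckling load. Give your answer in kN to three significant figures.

P_cr ≈ 1880 kN

Inner diameter d_i = 187 − 2×24 = 139.0 mm
I = π(d_o⁴ − d_i⁴)/64 = π(187⁴ − 139.0⁴)/64 = 4.170×10^7 mm⁴
I = 4.170×10^7 mm⁴ = 4.170×10^-5 m⁴
Effective length L_e = K·L = 1 × 4.66 = 4.660 m
P_cr = π²EI / L_e² = π² × 99.0×10⁹ × 4.170×10^-5 / 4.660² = 1.876×10^6 N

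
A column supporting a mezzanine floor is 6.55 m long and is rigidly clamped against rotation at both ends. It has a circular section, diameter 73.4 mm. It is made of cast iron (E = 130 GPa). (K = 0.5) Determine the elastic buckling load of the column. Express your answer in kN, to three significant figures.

P_cr ≈ 170 kN

I = πd⁴/64 = π×73.4⁴/64 = 1.425×10^6 mm⁴
I = 1.425×10^6 mm⁴ = 1.425×10^-6 m⁴
Effective length L_e = K·L = 0.5 × 6.55 = 3.275 m
P_cr = π²EI / L_e² = π² × 130×10⁹ × 1.425×10^-6 / 3.275² = 1.704×10^5 N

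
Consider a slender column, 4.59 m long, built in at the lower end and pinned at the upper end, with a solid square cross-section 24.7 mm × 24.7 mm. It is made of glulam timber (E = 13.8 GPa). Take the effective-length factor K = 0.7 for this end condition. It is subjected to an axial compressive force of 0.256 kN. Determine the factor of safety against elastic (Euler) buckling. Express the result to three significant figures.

I = a⁴/12 = 24.7⁴/12 = 3.102×10^4 mm⁴
I = 3.102×10^4 mm⁴ = 3.102×10^-8 m⁴
Effective length L_e = K·L = 0.7 × 4.59 = 3.213 m
P_cr = π²EI / L_e² = π² × 13.8×10⁹ × 3.102×10^-8 / 3.213² = 409.2 N
Factor of safety n = P_cr / P = 0.40923 / 0.256 = 1.60

n ≈ 1.60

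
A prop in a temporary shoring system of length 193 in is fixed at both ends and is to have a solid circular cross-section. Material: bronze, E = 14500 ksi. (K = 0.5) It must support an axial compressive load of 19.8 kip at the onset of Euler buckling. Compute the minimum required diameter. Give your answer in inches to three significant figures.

L_e = K·L = 0.5 × 193 = 96.50 in
Required I = P_cr·L_e²/(π²E) = 1.980×10^4 × 96.50² / (π² × 1.45×10^7) = 1.288 in⁴
Solid circle: I = πd⁴/64  ⇒  d = (64I/π)^(1/4) = (64×1.288/π)^(1/4) = 2.26 in

d ≈ 2.26 in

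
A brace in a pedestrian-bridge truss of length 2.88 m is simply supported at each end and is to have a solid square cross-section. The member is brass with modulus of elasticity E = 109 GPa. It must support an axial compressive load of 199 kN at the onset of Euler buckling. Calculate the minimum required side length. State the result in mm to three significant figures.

a ≈ 65.5 mm

L_e = K·L = 1 × 2.88 = 2.880 m
Required I = P_cr·L_e²/(π²E) = 1.990×10^5 × 2.880² / (π² × 1.09×10^11) = 1.534×10^-6 m⁴
I_req = 1.534×10^6 mm⁴
Solid square: I = a⁴/12  ⇒  a = (12I)^(1/4) = (12×1.534×10^6)^(1/4) = 65.5 mm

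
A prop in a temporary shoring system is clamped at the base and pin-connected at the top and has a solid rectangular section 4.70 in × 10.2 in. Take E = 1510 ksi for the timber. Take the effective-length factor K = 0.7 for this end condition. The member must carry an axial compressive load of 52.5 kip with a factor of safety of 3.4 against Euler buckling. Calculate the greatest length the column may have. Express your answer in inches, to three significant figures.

L_max ≈ 123 in

Buckling occurs about the weak axis: I_min = h·b³/12 with b = 4.70 in (the shorter side).
I_min = 10.2×4.70³/12 = 88.25 in⁴
Required critical load P_cr = n·P = 3.4 × 52.5 = 178.5 kip = 1.785×10^5 lb
From P_cr = π²EI/(K·L)²:  L = (1/K)·√(π²EI/P_cr) = (1/0.7)·√(π²×1.51×10^6×88.25/1.785×10^5)
L = 123 in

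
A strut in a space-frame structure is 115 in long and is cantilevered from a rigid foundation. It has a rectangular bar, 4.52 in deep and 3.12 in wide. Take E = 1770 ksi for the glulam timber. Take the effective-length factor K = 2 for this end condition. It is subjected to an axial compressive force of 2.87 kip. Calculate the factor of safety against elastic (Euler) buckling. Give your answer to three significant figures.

Buckling occurs about the weak axis: I_min = h·b³/12 with b = 3.12 in (the shorter side).
I_min = 4.52×3.12³/12 = 11.44 in⁴
Effective length L_e = K·L = 2 × 115 = 230.0 in
P_cr = π²EI / L_e² = π² × 1770×10³ × 11.44 / 230.0² = 3.778×10^3 lb
Factor of safety n = P_cr / P = 3.7778 / 2.87 = 1.32

n ≈ 1.32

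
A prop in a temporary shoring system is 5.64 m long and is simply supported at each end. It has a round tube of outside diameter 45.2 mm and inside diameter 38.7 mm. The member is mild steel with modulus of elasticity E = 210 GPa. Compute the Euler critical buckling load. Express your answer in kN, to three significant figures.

P_cr ≈ 6.18 kN

d_o = 45.2 mm, d_i = 38.7 mm
I = π(d_o⁴ − d_i⁴)/64 = π(45.2⁴ − 38.70⁴)/64 = 9.478×10^4 mm⁴
I = 9.478×10^4 mm⁴ = 9.478×10^-8 m⁴
Effective length L_e = K·L = 1 × 5.64 = 5.640 m
P_cr = π²EI / L_e² = π² × 210×10⁹ × 9.478×10^-8 / 5.640² = 6.176×10^3 N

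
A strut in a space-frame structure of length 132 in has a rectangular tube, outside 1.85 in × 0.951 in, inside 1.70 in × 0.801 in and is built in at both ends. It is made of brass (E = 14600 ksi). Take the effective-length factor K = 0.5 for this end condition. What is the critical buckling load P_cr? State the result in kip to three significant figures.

Weak-axis I_min = (h_o·b_o³ − h_i·b_i³)/12 with b_o = 0.951, b_i = 0.8010 in (shorter outer/inner sides).
I_min = (1.85×0.951³ − 1.700×0.8010³)/12 = 5.979×10^-2 in⁴
Effective length L_e = K·L = 0.5 × 132 = 66.00 in
P_cr = π²EI / L_e² = π² × 14600×10³ × 5.979×10^-2 / 66.00² = 1.978×10^3 lb

P_cr ≈ 1.98 kip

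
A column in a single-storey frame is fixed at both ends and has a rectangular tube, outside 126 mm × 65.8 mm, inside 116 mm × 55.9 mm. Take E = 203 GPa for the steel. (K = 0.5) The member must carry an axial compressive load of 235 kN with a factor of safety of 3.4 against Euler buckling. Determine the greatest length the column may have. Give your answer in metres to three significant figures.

L_max ≈ 3.61 m

Weak-axis I_min = (h_o·b_o³ − h_i·b_i³)/12 with b_o = 65.8, b_i = 55.90 mm (shorter outer/inner sides).
I_min = (126×65.8³ − 116.0×55.90³)/12 = 1.303×10^6 mm⁴
I = 1.303×10^-6 m⁴
Required critical load P_cr = n·P = 3.4 × 235 = 799.0 kN = 7.990×10^5 N
From P_cr = π²EI/(K·L)²:  L = (1/K)·√(π²EI/P_cr) = (1/0.5)·√(π²×2.03×10^11×1.303×10^-6/7.990×10^5)
L = 3.61 m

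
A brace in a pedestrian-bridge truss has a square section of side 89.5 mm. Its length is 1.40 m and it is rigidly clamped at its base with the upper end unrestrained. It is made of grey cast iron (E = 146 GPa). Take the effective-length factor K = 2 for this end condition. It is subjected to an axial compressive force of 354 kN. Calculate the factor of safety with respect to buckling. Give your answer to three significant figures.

I = a⁴/12 = 89.5⁴/12 = 5.347×10^6 mm⁴
I = 5.347×10^6 mm⁴ = 5.347×10^-6 m⁴
Effective length L_e = K·L = 2 × 1.40 = 2.800 m
P_cr = π²EI / L_e² = π² × 146×10⁹ × 5.347×10^-6 / 2.800² = 9.828×10^5 N
Factor of safety n = P_cr / P = 982.76 / 354 = 2.78

n ≈ 2.78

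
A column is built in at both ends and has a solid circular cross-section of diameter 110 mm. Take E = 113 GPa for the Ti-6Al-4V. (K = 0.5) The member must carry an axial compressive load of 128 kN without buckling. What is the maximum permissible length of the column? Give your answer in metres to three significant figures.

L_max ≈ 15.8 m

I = πd⁴/64 = π×110⁴/64 = 7.187×10^6 mm⁴
I = 7.187×10^-6 m⁴
At the buckling limit P_cr = P = 1.280×10^5 N
From P_cr = π²EI/(K·L)²:  L = (1/K)·√(π²EI/P_cr) = (1/0.5)·√(π²×1.13×10^11×7.187×10^-6/1.280×10^5)
L = 15.8 m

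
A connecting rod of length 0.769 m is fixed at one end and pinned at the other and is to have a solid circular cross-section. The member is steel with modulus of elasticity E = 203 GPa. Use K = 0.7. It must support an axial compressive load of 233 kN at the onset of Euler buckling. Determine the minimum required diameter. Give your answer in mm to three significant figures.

d ≈ 28.8 mm

L_e = K·L = 0.7 × 0.769 = 0.5383 m
Required I = P_cr·L_e²/(π²E) = 2.330×10^5 × 0.5383² / (π² × 2.03×10^11) = 3.370×10^-8 m⁴
I_req = 3.370×10^4 mm⁴
Solid circle: I = πd⁴/64  ⇒  d = (64I/π)^(1/4) = (64×3.370×10^4/π)^(1/4) = 28.8 mm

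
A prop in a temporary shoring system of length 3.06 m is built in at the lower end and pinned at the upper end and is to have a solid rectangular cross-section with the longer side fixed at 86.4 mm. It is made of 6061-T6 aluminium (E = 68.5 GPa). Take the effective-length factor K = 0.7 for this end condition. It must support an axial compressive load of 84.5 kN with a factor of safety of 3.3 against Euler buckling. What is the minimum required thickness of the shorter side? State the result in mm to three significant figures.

Required P_cr = n·P = 3.3 × 84.5 = 278.8 kN
L_e = K·L = 0.7 × 3.06 = 2.142 m
Required I = P_cr·L_e²/(π²E) = 2.788×10^5 × 2.142² / (π² × 6.85×10^10) = 1.892×10^-6 m⁴
I_req = 1.892×10^6 mm⁴
Rectangle, weak axis: I_min = h·b³/12 with h = 86.4 mm fixed  ⇒  b = (12I/h)^(1/3) = 64.1 mm

b ≈ 64.1 mm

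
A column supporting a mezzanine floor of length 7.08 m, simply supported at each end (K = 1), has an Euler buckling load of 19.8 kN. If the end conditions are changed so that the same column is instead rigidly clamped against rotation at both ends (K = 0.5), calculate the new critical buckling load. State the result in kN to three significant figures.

P_cr ≈ 79.2 kN

P_cr ∝ 1/K², so P_cr,new = P_cr,old × (K_old/K_new)² = 19.8 × (1/0.5)²
= 19.8 × 4.000 = 79.2 kN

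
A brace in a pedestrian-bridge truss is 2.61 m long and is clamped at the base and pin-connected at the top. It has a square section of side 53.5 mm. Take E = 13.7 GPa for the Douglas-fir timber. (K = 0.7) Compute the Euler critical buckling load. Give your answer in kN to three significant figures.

P_cr ≈ 27.7 kN

I = a⁴/12 = 53.5⁴/12 = 6.827×10^5 mm⁴
I = 6.827×10^5 mm⁴ = 6.827×10^-7 m⁴
Effective length L_e = K·L = 0.7 × 2.61 = 1.827 m
P_cr = π²EI / L_e² = π² × 13.7×10⁹ × 6.827×10^-7 / 1.827² = 2.766×10^4 N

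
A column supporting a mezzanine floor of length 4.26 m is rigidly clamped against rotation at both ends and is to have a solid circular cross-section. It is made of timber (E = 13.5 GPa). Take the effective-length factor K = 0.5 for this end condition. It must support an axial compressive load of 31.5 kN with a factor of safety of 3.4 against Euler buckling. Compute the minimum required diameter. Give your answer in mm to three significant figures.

Required P_cr = n·P = 3.4 × 31.5 = 107.1 kN
L_e = K·L = 0.5 × 4.26 = 2.130 m
Required I = P_cr·L_e²/(π²E) = 1.071×10^5 × 2.130² / (π² × 1.35×10^10) = 3.647×10^-6 m⁴
I_req = 3.647×10^6 mm⁴
Solid circle: I = πd⁴/64  ⇒  d = (64I/π)^(1/4) = (64×3.647×10^6/π)^(1/4) = 92.8 mm

d ≈ 92.8 mm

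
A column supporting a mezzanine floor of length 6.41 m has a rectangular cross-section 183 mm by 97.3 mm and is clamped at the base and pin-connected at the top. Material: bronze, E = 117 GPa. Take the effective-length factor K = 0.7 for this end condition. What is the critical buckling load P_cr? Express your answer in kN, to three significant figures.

Buckling occurs about the weak axis: I_min = h·b³/12 with b = 97.3 mm (the shorter side).
I_min = 183×97.3³/12 = 1.405×10^7 mm⁴
I = 1.405×10^7 mm⁴ = 1.405×10^-5 m⁴
Effective length L_e = K·L = 0.7 × 6.41 = 4.487 m
P_cr = π²EI / L_e² = π² × 117×10⁹ × 1.405×10^-5 / 4.487² = 8.057×10^5 N

P_cr ≈ 806 kN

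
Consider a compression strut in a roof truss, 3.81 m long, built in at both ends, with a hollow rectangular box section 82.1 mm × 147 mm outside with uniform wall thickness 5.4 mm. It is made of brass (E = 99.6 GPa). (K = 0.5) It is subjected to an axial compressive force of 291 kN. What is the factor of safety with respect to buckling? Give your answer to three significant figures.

Inner dimensions: h_i = 147 − 2×5.4 = 136.2 mm, b_i = 82.1 − 2×5.4 = 71.30 mm
Weak-axis I_min = (h_o·b_o³ − h_i·b_i³)/12 with b_o = 82.1, b_i = 71.30 mm (shorter outer/inner sides).
I_min = (147×82.1³ − 136.2×71.30³)/12 = 2.665×10^6 mm⁴
I = 2.665×10^6 mm⁴ = 2.665×10^-6 m⁴
Effective length L_e = K·L = 0.5 × 3.81 = 1.905 m
P_cr = π²EI / L_e² = π² × 99.6×10⁹ × 2.665×10^-6 / 1.905² = 7.219×10^5 N
Factor of safety n = P_cr / P = 721.88 / 291 = 2.48

n ≈ 2.48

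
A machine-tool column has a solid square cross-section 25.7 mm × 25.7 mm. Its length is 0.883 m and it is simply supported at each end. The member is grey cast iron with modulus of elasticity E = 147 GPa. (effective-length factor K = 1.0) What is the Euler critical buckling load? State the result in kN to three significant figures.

I = a⁴/12 = 25.7⁴/12 = 3.635×10^4 mm⁴
I = 3.635×10^4 mm⁴ = 3.635×10^-8 m⁴
Effective length L_e = K·L = 1 × 0.883 = 0.8830 m
P_cr = π²EI / L_e² = π² × 147×10⁹ × 3.635×10^-8 / 0.8830² = 6.765×10^4 N

P_cr ≈ 67.6 kN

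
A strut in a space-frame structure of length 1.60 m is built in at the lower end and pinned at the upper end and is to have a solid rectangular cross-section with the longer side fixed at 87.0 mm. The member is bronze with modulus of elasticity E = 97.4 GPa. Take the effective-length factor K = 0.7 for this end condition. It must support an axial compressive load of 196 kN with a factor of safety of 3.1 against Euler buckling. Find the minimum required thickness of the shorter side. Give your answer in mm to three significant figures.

b ≈ 47.8 mm

Required P_cr = n·P = 3.1 × 196 = 607.6 kN
L_e = K·L = 0.7 × 1.60 = 1.120 m
Required I = P_cr·L_e²/(π²E) = 6.076×10^5 × 1.120² / (π² × 9.74×10^10) = 7.929×10^-7 m⁴
I_req = 7.929×10^5 mm⁴
Rectangle, weak axis: I_min = h·b³/12 with h = 87.0 mm fixed  ⇒  b = (12I/h)^(1/3) = 47.8 mm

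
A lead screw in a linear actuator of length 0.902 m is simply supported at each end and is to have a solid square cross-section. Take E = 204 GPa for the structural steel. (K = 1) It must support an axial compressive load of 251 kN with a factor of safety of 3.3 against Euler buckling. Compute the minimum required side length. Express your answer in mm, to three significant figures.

Required P_cr = n·P = 3.3 × 251 = 828.3 kN
L_e = K·L = 1 × 0.902 = 0.9020 m
Required I = P_cr·L_e²/(π²E) = 8.283×10^5 × 0.9020² / (π² × 2.04×10^11) = 3.347×10^-7 m⁴
I_req = 3.347×10^5 mm⁴
Solid square: I = a⁴/12  ⇒  a = (12I)^(1/4) = (12×3.347×10^5)^(1/4) = 44.8 mm

a ≈ 44.8 mm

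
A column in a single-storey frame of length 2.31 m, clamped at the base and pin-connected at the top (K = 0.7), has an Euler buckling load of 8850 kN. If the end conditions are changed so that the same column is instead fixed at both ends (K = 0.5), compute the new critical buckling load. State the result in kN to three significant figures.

P_cr ∝ 1/K², so P_cr,new = P_cr,old × (K_old/K_new)² = 8850 × (0.7/0.5)²
= 8850 × 1.960 = 17300 kN

P_cr ≈ 17300 kN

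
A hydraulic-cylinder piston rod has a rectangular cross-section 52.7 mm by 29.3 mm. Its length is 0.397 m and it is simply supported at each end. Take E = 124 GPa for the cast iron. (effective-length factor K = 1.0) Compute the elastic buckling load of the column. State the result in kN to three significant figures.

Buckling occurs about the weak axis: I_min = h·b³/12 with b = 29.3 mm (the shorter side).
I_min = 52.7×29.3³/12 = 1.105×10^5 mm⁴
I = 1.105×10^5 mm⁴ = 1.105×10^-7 m⁴
Effective length L_e = K·L = 1 × 0.397 = 0.3970 m
P_cr = π²EI / L_e² = π² × 124×10⁹ × 1.105×10^-7 / 0.3970² = 8.578×10^5 N

P_cr ≈ 858 kN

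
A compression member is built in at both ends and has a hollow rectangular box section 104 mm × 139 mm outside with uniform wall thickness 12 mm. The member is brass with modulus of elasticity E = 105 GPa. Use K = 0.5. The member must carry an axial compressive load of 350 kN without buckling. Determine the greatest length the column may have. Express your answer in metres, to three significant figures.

Inner dimensions: h_i = 139 − 2×12 = 115.0 mm, b_i = 104 − 2×12 = 80.00 mm
Weak-axis I_min = (h_o·b_o³ − h_i·b_i³)/12 with b_o = 104, b_i = 80.00 mm (shorter outer/inner sides).
I_min = (139×104³ − 115.0×80.00³)/12 = 8.123×10^6 mm⁴
I = 8.123×10^-6 m⁴
At the buckling limit P_cr = P = 3.500×10^5 N
From P_cr = π²EI/(K·L)²:  L = (1/K)·√(π²EI/P_cr) = (1/0.5)·√(π²×1.05×10^11×8.123×10^-6/3.500×10^5)
L = 9.81 m

L_max ≈ 9.81 m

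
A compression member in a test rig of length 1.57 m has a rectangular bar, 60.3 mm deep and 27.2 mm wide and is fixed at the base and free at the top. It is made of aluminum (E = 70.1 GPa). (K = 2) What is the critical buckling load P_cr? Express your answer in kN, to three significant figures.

P_cr ≈ 7.10 kN

Buckling occurs about the weak axis: I_min = h·b³/12 with b = 27.2 mm (the shorter side).
I_min = 60.3×27.2³/12 = 1.011×10^5 mm⁴
I = 1.011×10^5 mm⁴ = 1.011×10^-7 m⁴
Effective length L_e = K·L = 2 × 1.57 = 3.140 m
P_cr = π²EI / L_e² = π² × 70.1×10⁹ × 1.011×10^-7 / 3.140² = 7.096×10^3 N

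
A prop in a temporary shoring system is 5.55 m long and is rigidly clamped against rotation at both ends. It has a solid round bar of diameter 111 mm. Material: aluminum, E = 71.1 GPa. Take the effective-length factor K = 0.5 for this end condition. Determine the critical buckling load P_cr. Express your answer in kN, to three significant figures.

P_cr ≈ 679 kN

I = πd⁴/64 = π×111⁴/64 = 7.452×10^6 mm⁴
I = 7.452×10^6 mm⁴ = 7.452×10^-6 m⁴
Effective length L_e = K·L = 0.5 × 5.55 = 2.775 m
P_cr = π²EI / L_e² = π² × 71.1×10⁹ × 7.452×10^-6 / 2.775² = 6.791×10^5 N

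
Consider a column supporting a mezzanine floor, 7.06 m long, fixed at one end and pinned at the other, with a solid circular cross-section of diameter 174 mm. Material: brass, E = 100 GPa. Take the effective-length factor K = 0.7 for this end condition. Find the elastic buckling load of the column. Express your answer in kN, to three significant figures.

P_cr ≈ 1820 kN

I = πd⁴/64 = π×174⁴/64 = 4.500×10^7 mm⁴
I = 4.500×10^7 mm⁴ = 4.500×10^-5 m⁴
Effective length L_e = K·L = 0.7 × 7.06 = 4.942 m
P_cr = π²EI / L_e² = π² × 100×10⁹ × 4.500×10^-5 / 4.942² = 1.818×10^6 N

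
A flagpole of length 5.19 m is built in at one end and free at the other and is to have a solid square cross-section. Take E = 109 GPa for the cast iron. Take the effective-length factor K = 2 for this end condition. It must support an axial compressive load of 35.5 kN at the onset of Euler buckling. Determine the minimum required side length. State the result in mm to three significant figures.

L_e = K·L = 2 × 5.19 = 10.38 m
Required I = P_cr·L_e²/(π²E) = 3.550×10^4 × 10.38² / (π² × 1.09×10^11) = 3.555×10^-6 m⁴
I_req = 3.555×10^6 mm⁴
Solid square: I = a⁴/12  ⇒  a = (12I)^(1/4) = (12×3.555×10^6)^(1/4) = 80.8 mm

a ≈ 80.8 mm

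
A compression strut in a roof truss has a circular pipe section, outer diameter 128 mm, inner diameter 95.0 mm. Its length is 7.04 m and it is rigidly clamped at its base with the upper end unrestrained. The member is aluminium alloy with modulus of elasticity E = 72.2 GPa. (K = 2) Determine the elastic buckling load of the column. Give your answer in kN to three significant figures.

P_cr ≈ 33.0 kN

d_o = 128 mm, d_i = 95.0 mm
I = π(d_o⁴ − d_i⁴)/64 = π(128⁴ − 95.00⁴)/64 = 9.179×10^6 mm⁴
I = 9.179×10^6 mm⁴ = 9.179×10^-6 m⁴
Effective length L_e = K·L = 2 × 7.04 = 14.08 m
P_cr = π²EI / L_e² = π² × 72.2×10⁹ × 9.179×10^-6 / 14.08² = 3.299×10^4 N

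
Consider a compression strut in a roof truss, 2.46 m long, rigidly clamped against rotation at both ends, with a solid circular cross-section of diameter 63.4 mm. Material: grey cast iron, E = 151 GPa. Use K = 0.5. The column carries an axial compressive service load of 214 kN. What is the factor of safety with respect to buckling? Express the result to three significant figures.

I = πd⁴/64 = π×63.4⁴/64 = 7.931×10^5 mm⁴
I = 7.931×10^5 mm⁴ = 7.931×10^-7 m⁴
Effective length L_e = K·L = 0.5 × 2.46 = 1.230 m
P_cr = π²EI / L_e² = π² × 151×10⁹ × 7.931×10^-7 / 1.230² = 7.813×10^5 N
Factor of safety n = P_cr / P = 781.26 / 214 = 3.65

n ≈ 3.65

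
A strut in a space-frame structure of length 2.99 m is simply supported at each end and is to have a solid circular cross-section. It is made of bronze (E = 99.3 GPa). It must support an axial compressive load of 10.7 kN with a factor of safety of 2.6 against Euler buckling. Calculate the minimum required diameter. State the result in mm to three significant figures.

d ≈ 47.7 mm

Required P_cr = n·P = 2.6 × 10.7 = 27.82 kN
L_e = K·L = 1 × 2.99 = 2.990 m
Required I = P_cr·L_e²/(π²E) = 2.782×10^4 × 2.990² / (π² × 9.93×10^10) = 2.538×10^-7 m⁴
I_req = 2.538×10^5 mm⁴
Solid circle: I = πd⁴/64  ⇒  d = (64I/π)^(1/4) = (64×2.538×10^5/π)^(1/4) = 47.7 mm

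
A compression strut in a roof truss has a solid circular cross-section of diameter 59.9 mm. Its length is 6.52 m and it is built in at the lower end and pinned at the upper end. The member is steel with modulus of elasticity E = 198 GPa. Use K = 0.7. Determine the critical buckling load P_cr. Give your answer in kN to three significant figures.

P_cr ≈ 59.3 kN

I = πd⁴/64 = π×59.9⁴/64 = 6.319×10^5 mm⁴
I = 6.319×10^5 mm⁴ = 6.319×10^-7 m⁴
Effective length L_e = K·L = 0.7 × 6.52 = 4.564 m
P_cr = π²EI / L_e² = π² × 198×10⁹ × 6.319×10^-7 / 4.564² = 5.929×10^4 N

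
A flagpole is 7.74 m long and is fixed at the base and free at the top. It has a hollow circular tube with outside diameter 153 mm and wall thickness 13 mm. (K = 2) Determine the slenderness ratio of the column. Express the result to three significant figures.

λ ≈ 311

Inner diameter d_i = 153 − 2×13 = 127.0 mm
I = π(d_o⁴ − d_i⁴)/64 = π(153⁴ − 127.0⁴)/64 = 1.413×10^7 mm⁴
A = 5.718×10^3 mm²;  r_min = √(I/A) = √(1.413×10^7/5.718×10^3) = 49.71 mm
L_e = K·L = 2 × 7.74 m = 15.48 m = 15480 mm
λ = L_e / r_min = 15480 / 49.71 = 311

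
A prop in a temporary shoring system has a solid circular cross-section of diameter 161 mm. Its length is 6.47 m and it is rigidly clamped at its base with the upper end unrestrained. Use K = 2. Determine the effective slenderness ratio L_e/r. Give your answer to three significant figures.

λ ≈ 321

I = πd⁴/64 = π×161⁴/64 = 3.298×10^7 mm⁴
A = 2.036×10^4 mm²;  r_min = √(I/A) = √(3.298×10^7/2.036×10^4) = 40.25 mm
L_e = K·L = 2 × 6.47 m = 12.94 m = 12940 mm
λ = L_e / r_min = 12940 / 40.25 = 321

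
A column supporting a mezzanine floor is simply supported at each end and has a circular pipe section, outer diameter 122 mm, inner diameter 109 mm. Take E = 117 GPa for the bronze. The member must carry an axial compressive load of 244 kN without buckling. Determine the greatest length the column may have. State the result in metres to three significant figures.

L_max ≈ 4.32 m

d_o = 122 mm, d_i = 109 mm
I = π(d_o⁴ − d_i⁴)/64 = π(122⁴ − 109.0⁴)/64 = 3.945×10^6 mm⁴
I = 3.945×10^-6 m⁴
At the buckling limit P_cr = P = 2.440×10^5 N
From P_cr = π²EI/(K·L)²:  L = (1/K)·√(π²EI/P_cr) = (1/1)·√(π²×1.17×10^11×3.945×10^-6/2.440×10^5)
L = 4.32 m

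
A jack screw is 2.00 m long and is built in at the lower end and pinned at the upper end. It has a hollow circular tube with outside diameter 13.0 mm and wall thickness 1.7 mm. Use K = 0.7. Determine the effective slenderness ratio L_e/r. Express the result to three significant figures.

λ ≈ 347

Inner diameter d_i = 13.0 − 2×1.7 = 9.600 mm
I = π(d_o⁴ − d_i⁴)/64 = π(13.0⁴ − 9.600⁴)/64 = 985.1 mm⁴
A = 60.35 mm²;  r_min = √(I/A) = √(985.1/60.35) = 4.040 mm
L_e = K·L = 0.7 × 2.00 m = 1.400 m = 1400.0 mm
λ = L_e / r_min = 1400.0 / 4.040 = 347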